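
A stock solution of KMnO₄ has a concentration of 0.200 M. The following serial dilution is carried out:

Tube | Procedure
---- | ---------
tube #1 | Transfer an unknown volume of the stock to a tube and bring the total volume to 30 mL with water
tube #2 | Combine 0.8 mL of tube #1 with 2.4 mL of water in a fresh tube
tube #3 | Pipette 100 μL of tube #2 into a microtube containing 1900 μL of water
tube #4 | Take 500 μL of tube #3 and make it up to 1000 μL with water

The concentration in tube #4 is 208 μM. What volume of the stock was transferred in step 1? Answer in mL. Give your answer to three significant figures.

4.99 mL

Step 1: v brought to 30 mL → factor = 30 mL/v
Step 2: 0.8 mL + 2.4 mL = 3.2 mL total → factor 3.2/0.8 = 4
Step 3: 100 μL + 1900 μL = 2000 μL total → factor 2000/100 = 20
Step 4: 500 μL brought to 1000 μL → factor 1000/500 = 2
Product of known-step factors = 160
Overall factor = 0.200 M / (208 μM) = 961.54
Step-1 factor = 961.54 / 160 = 6.0096
v = 30 mL / 6.0096 = 4.99 mL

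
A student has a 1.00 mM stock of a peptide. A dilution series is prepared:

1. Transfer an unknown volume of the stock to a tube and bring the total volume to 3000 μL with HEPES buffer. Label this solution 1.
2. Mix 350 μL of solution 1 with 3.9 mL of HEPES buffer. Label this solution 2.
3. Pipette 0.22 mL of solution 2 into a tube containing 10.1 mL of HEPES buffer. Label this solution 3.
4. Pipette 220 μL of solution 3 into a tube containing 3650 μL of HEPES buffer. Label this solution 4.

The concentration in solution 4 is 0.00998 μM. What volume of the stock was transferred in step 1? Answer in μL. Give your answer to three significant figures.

Step 1: v brought to 3000 μL → factor = 3000 μL/v
Step 2: 350 μL + 3.9 mL = 4250 μL total → factor 4250/350 = 12.143
Step 3: 0.22 mL + 10.1 mL = 10.32 mL total → factor 10.32/0.22 = 46.909
Step 4: 220 μL + 3650 μL = 3870 μL total → factor 3870/220 = 17.591
Product of known-step factors = 10020
Overall factor = 1.00 mM / (0.00998 μM) = 1.002 × 10^5
Step-1 factor = 1.002 × 10^5 / 10020 = 10
v = 3000 μL / 10 = 300 μL

300 μL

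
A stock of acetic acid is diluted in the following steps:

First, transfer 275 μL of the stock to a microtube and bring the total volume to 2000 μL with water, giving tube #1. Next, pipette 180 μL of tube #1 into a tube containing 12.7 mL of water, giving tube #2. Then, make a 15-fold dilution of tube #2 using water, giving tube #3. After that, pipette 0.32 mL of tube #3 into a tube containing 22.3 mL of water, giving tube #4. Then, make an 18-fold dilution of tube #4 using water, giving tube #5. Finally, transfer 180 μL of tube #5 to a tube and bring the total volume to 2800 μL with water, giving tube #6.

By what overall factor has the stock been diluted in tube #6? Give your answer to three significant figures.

1.55 × 10^8

Step 1: 275 μL brought to 2000 μL → factor 2000/275 = 7.2727
Step 2: 180 μL + 12.7 mL = 12880 μL total → factor 12880/180 = 71.556
Step 3: 15-fold → factor 15
Step 4: 0.32 mL + 22.3 mL = 22.62 mL total → factor 22.62/0.32 = 70.688
Step 5: 18-fold → factor 18
Step 6: 180 μL brought to 2800 μL → factor 2800/180 = 15.556
Overall dilution factor = 7.2727 × 71.556 × 15 × 70.688 × 18 × 15.556 = 1.545 × 10^8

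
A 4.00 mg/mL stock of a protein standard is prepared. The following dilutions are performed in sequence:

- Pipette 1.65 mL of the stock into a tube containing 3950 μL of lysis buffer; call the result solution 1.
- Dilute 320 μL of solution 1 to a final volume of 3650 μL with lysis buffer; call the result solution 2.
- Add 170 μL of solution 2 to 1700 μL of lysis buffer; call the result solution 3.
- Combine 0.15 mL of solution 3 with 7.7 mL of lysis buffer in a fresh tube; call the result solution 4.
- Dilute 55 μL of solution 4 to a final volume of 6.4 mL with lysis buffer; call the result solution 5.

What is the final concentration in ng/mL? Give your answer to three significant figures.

Step 1: 1.65 mL + 3950 μL = 5.6 mL total → factor 5.6/1.65 = 3.3939
Step 2: 320 μL brought to 3650 μL → factor 3650/320 = 11.406
Step 3: 170 μL + 1700 μL = 1870 μL total → factor 1870/170 = 11
Step 4: 0.15 mL + 7.7 mL = 7.85 mL total → factor 7.85/0.15 = 52.333
Step 5: 55 μL brought to 6.4 mL → factor 6400/55 = 116.36
Overall dilution factor = 3.3939 × 11.406 × 11 × 52.333 × 116.36 = 2.5932 × 10^6
Final = 4.00 mg/mL / 2.5932 × 10^6 = 1.542 × 10^-6 mg/mL = 1.54 ng/mL

1.54 ng/mL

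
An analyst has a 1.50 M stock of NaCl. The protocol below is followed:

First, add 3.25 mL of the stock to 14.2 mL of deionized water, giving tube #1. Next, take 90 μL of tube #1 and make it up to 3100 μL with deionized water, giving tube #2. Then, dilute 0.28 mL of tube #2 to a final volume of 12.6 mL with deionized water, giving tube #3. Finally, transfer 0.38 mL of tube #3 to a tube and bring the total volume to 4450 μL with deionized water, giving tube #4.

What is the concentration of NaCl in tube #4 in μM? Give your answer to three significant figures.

15.4 μM

Step 1: 3.25 mL + 14.2 mL = 17.45 mL total → factor 17.45/3.25 = 5.3692
Step 2: 90 μL brought to 3100 μL → factor 3100/90 = 34.444
Step 3: 0.28 mL brought to 12.6 mL → factor 12.6/0.28 = 45
Step 4: 0.38 mL brought to 4450 μL → factor 4.45/0.38 = 11.711
Overall dilution factor = 5.3692 × 34.444 × 45 × 11.711 = 97459
Final = 1.50 M / 97459 = 1.539 × 10^-5 M = 15.4 μM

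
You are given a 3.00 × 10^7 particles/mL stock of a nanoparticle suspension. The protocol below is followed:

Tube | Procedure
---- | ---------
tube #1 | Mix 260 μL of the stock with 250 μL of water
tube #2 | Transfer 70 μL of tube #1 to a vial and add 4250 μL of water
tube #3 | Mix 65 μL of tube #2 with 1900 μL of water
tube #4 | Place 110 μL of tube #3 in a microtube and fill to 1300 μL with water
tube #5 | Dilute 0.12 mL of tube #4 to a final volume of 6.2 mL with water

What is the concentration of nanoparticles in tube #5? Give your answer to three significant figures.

13.4 particles/mL

Step 1: 260 μL + 250 μL = 510 μL total → factor 510/260 = 1.9615
Step 2: 70 μL + 4250 μL = 4320 μL total → factor 4320/70 = 61.714
Step 3: 65 μL + 1900 μL = 1965 μL total → factor 1965/65 = 30.231
Step 4: 110 μL brought to 1300 μL → factor 1300/110 = 11.818
Step 5: 0.12 mL brought to 6.2 mL → factor 6.2/0.12 = 51.667
Overall dilution factor = 1.9615 × 61.714 × 30.231 × 11.818 × 51.667 = 2.2346 × 10^6
Final = 3.00 × 10^7 particles/mL / 2.2346 × 10^6 = 13.4 particles/mL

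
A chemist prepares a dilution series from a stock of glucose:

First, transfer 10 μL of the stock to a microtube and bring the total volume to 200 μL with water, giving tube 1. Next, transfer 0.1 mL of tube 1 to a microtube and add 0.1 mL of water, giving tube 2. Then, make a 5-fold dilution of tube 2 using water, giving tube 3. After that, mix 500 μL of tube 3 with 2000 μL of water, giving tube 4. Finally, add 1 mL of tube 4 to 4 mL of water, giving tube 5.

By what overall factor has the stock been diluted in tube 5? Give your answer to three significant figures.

5.00 × 10^3

Step 1: 10 μL brought to 200 μL → factor 200/10 = 20
Step 2: 0.1 mL + 0.1 mL = 0.2 mL total → factor 0.2/0.1 = 2
Step 3: 5-fold → factor 5
Step 4: 500 μL + 2000 μL = 2500 μL total → factor 2500/500 = 5
Step 5: 1 mL + 4 mL = 5 mL total → factor 5/1 = 5
Overall dilution factor = 20 × 2 × 5 × 5 × 5 = 5000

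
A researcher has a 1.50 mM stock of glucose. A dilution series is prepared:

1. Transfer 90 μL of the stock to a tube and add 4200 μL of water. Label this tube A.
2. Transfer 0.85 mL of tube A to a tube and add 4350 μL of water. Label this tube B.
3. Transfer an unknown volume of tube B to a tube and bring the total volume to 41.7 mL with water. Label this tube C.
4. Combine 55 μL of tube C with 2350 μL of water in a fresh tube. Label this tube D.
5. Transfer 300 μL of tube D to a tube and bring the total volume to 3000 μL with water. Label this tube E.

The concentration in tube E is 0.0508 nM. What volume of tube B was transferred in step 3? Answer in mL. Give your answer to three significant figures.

Step 1: 90 μL + 4200 μL = 4290 μL total → factor 4290/90 = 47.667
Step 2: 0.85 mL + 4350 μL = 5.2 mL total → factor 5.2/0.85 = 6.1176
Step 3: v brought to 41.7 mL → factor = 41.7 mL/v
Step 4: 55 μL + 2350 μL = 2405 μL total → factor 2405/55 = 43.727
Step 5: 300 μL brought to 3000 μL → factor 3000/300 = 10
Product of known-step factors = 1.2751 × 10^5
Overall factor = 1.50 mM / (0.0508 nM) = 2.9528 × 10^7
Step-3 factor = 2.9528 × 10^7 / 1.2751 × 10^5 = 231.57
v = 41.7 mL / 231.57 = 0.180 mL

0.180 mL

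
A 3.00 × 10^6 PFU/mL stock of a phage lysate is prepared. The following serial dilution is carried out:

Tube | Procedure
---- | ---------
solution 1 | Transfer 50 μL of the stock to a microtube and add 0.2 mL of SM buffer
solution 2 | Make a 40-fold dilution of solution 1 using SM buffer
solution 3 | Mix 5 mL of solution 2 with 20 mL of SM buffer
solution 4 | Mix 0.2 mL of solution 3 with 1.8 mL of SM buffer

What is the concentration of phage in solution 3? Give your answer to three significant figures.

Step 1: 50 μL + 0.2 mL = 250 μL total → factor 250/50 = 5
Step 2: 40-fold → factor 40
Step 3: 5 mL + 20 mL = 25 mL total → factor 25/5 = 5
Dilution factor through solution 3 = 5 × 40 × 5 = 1000
[solution 3] = 3.00 × 10^6 PFU/mL / 1000 = 3.00 × 10^3 PFU/mL

3.00 × 10^3 PFU/mL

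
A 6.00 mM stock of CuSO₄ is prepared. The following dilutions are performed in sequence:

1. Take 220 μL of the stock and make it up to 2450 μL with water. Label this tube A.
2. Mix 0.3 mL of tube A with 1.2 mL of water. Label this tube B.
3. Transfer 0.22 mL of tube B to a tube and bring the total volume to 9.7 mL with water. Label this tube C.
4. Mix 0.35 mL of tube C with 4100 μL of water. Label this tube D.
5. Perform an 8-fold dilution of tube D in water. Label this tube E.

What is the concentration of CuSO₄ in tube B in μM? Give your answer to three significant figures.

Step 1: 220 μL brought to 2450 μL → factor 2450/220 = 11.136
Step 2: 0.3 mL + 1.2 mL = 1.5 mL total → factor 1.5/0.3 = 5
Dilution factor through tube B = 11.136 × 5 = 55.682
[tube B] = 6.00 mM / 55.682 = 0.1078 mM = 108 μM

108 μM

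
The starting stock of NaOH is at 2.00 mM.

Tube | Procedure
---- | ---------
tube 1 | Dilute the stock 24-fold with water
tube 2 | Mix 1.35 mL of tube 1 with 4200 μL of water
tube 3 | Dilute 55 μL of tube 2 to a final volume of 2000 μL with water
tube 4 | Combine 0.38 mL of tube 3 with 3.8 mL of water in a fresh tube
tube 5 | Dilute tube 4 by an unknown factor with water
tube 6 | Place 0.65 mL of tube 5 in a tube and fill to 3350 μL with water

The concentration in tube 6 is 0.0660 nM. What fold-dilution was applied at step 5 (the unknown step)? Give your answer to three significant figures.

Step 1: 24-fold → factor 24
Step 2: 1.35 mL + 4200 μL = 5.55 mL total → factor 5.55/1.35 = 4.1111
Step 3: 55 μL brought to 2000 μL → factor 2000/55 = 36.364
Step 4: 0.38 mL + 3.8 mL = 4.18 mL total → factor 4.18/0.38 = 11
Step 5: unknown factor x
Step 6: 0.65 mL brought to 3350 μL → factor 3.35/0.65 = 5.1538
Product of known-step factors = 2.0341 × 10^5
Overall factor = 2.00 mM / (0.0660 nM) = 3.0303 × 10^7
x = 3.0303 × 10^7 / 2.0341 × 10^5 = 149

149-fold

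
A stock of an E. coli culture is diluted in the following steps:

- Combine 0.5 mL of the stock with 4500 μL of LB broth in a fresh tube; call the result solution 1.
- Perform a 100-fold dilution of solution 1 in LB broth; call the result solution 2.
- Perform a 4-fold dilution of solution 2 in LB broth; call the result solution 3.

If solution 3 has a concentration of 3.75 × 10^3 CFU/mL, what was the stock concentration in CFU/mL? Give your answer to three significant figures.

Step 1: 0.5 mL + 4500 μL = 5 mL total → factor 5/0.5 = 10
Step 2: 100-fold → factor 100
Step 3: 4-fold → factor 4
Overall dilution factor = 10 × 100 × 4 = 4000
Stock = 3.75 × 10^3 CFU/mL × 4000 = 1.50 × 10^7 CFU/mL

1.50 × 10^7 CFU/mL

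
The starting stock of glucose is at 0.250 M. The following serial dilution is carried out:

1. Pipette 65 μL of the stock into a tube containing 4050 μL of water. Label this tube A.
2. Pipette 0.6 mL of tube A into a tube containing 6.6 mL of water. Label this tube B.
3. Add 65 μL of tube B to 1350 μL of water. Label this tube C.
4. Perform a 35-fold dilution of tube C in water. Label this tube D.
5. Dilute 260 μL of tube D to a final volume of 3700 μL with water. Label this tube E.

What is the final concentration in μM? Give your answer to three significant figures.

0.0304 μM

Step 1: 65 μL + 4050 μL = 4115 μL total → factor 4115/65 = 63.308
Step 2: 0.6 mL + 6.6 mL = 7.2 mL total → factor 7.2/0.6 = 12
Step 3: 65 μL + 1350 μL = 1415 μL total → factor 1415/65 = 21.769
Step 4: 35-fold → factor 35
Step 5: 260 μL brought to 3700 μL → factor 3700/260 = 14.231
Overall dilution factor = 63.308 × 12 × 21.769 × 35 × 14.231 = 8.2372 × 10^6
Final = 0.250 M / 8.2372 × 10^6 = 3.035 × 10^-8 M = 0.0304 μM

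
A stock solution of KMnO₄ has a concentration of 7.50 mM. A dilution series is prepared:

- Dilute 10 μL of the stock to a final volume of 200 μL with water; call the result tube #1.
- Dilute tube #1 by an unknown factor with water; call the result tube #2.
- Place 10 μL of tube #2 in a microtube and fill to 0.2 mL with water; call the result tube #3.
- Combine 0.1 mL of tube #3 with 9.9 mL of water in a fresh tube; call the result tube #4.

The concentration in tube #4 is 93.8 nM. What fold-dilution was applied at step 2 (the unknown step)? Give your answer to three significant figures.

2.00-fold

Step 1: 10 μL brought to 200 μL → factor 200/10 = 20
Step 2: unknown factor x
Step 3: 10 μL brought to 0.2 mL → factor 200/10 = 20
Step 4: 0.1 mL + 9.9 mL = 10 mL total → factor 10/0.1 = 100
Product of known-step factors = 40000
Overall factor = 7.50 mM / (93.8 nM) = 79957
x = 79957 / 40000 = 2.00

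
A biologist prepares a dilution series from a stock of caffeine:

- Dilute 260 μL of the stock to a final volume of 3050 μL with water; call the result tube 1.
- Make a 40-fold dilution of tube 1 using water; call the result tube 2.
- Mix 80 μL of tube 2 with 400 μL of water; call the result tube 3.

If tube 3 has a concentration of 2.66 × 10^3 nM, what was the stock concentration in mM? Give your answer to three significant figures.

Step 1: 260 μL brought to 3050 μL → factor 3050/260 = 11.731
Step 2: 40-fold → factor 40
Step 3: 80 μL + 400 μL = 480 μL total → factor 480/80 = 6
Overall dilution factor = 11.731 × 40 × 6 = 2815.4
Stock = 2.66 × 10^3 nM × 2815.4 = 7.489 × 10^6 nM = 7.49 mM

7.49 mM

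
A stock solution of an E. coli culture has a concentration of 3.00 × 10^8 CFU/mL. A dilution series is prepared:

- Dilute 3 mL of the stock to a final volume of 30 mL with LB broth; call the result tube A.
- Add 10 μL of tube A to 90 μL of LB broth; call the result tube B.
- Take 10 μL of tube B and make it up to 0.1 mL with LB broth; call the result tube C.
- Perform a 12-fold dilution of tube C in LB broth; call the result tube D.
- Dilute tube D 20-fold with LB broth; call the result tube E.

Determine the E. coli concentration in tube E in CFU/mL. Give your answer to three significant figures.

1.25 × 10^3 CFU/mL

Step 1: 3 mL brought to 30 mL → factor 30/3 = 10
Step 2: 10 μL + 90 μL = 100 μL total → factor 100/10 = 10
Step 3: 10 μL brought to 0.1 mL → factor 100/10 = 10
Step 4: 12-fold → factor 12
Step 5: 20-fold → factor 20
Overall dilution factor = 10 × 10 × 10 × 12 × 20 = 2.4 × 10^5
Final = 3.00 × 10^8 CFU/mL / 2.4 × 10^5 = 1.25 × 10^3 CFU/mL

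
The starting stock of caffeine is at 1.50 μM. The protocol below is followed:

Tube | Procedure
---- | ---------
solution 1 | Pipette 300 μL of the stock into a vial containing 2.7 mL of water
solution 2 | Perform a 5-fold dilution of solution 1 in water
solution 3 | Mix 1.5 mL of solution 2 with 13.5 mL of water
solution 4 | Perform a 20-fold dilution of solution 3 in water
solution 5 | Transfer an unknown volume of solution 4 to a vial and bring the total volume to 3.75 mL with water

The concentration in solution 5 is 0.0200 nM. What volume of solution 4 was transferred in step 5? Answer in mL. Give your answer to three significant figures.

Step 1: 300 μL + 2.7 mL = 3000 μL total → factor 3000/300 = 10
Step 2: 5-fold → factor 5
Step 3: 1.5 mL + 13.5 mL = 15 mL total → factor 15/1.5 = 10
Step 4: 20-fold → factor 20
Step 5: v brought to 3.75 mL → factor = 3.75 mL/v
Product of known-step factors = 10000
Overall factor = 1.50 μM / (0.0200 nM) = 75000
Step-5 factor = 75000 / 10000 = 7.5
v = 3.75 mL / 7.5 = 0.500 mL

0.500 mL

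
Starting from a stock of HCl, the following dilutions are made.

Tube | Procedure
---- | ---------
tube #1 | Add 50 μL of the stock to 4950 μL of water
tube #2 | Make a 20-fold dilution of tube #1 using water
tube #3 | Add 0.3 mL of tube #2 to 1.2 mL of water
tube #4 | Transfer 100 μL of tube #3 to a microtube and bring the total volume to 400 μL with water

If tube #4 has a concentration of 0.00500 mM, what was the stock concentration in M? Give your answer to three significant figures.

0.200 M

Step 1: 50 μL + 4950 μL = 5000 μL total → factor 5000/50 = 100
Step 2: 20-fold → factor 20
Step 3: 0.3 mL + 1.2 mL = 1.5 mL total → factor 1.5/0.3 = 5
Step 4: 100 μL brought to 400 μL → factor 400/100 = 4
Overall dilution factor = 100 × 20 × 5 × 4 = 40000
Stock = 0.00500 mM × 40000 = 200.0 mM = 0.200 M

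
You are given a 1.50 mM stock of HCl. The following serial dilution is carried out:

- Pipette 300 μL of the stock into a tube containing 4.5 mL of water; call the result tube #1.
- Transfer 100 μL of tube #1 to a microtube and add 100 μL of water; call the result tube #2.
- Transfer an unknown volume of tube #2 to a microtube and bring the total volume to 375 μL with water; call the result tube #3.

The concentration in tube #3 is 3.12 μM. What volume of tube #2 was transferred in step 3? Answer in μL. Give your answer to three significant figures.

Step 1: 300 μL + 4.5 mL = 4800 μL total → factor 4800/300 = 16
Step 2: 100 μL + 100 μL = 200 μL total → factor 200/100 = 2
Step 3: v brought to 375 μL → factor = 375 μL/v
Product of known-step factors = 32
Overall factor = 1.50 mM / (3.12 μM) = 480.77
Step-3 factor = 480.77 / 32 = 15.024
v = 375 μL / 15.024 = 25.0 μL

25.0 μL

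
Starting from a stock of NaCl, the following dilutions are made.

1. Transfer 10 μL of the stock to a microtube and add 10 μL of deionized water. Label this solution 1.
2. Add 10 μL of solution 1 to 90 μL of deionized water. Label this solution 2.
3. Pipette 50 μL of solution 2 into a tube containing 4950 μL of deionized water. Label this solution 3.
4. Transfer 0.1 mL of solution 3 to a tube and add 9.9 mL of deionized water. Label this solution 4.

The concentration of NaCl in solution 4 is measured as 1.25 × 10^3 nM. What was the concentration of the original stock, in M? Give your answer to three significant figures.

0.250 M

Step 1: 10 μL + 10 μL = 20 μL total → factor 20/10 = 2
Step 2: 10 μL + 90 μL = 100 μL total → factor 100/10 = 10
Step 3: 50 μL + 4950 μL = 5000 μL total → factor 5000/50 = 100
Step 4: 0.1 mL + 9.9 mL = 10 mL total → factor 10/0.1 = 100
Overall dilution factor = 2 × 10 × 100 × 100 = 2 × 10^5
Stock = 1.25 × 10^3 nM × 2 × 10^5 = 2.500 × 10^8 nM = 0.250 M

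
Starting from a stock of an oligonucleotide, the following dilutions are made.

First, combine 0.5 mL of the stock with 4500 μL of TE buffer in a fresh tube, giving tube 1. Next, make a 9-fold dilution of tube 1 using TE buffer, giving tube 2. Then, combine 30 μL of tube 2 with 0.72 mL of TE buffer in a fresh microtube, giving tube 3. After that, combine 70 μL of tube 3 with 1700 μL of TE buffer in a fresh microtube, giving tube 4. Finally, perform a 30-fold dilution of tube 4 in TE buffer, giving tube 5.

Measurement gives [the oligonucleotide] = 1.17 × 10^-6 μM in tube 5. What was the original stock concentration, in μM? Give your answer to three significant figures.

2.00 μM

Step 1: 0.5 mL + 4500 μL = 5 mL total → factor 5/0.5 = 10
Step 2: 9-fold → factor 9
Step 3: 30 μL + 0.72 mL = 750 μL total → factor 750/30 = 25
Step 4: 70 μL + 1700 μL = 1770 μL total → factor 1770/70 = 25.286
Step 5: 30-fold → factor 30
Overall dilution factor = 10 × 9 × 25 × 25.286 × 30 = 1.7068 × 10^6
Stock = 1.17 × 10^-6 μM × 1.7068 × 10^6 = 2.00 μM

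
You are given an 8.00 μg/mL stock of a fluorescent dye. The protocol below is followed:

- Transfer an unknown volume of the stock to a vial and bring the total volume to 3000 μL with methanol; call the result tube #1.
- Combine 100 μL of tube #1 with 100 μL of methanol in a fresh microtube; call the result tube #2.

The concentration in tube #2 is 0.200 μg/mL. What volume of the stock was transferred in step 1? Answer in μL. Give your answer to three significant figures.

150 μL

Step 1: v brought to 3000 μL → factor = 3000 μL/v
Step 2: 100 μL + 100 μL = 200 μL total → factor 200/100 = 2
Product of known-step factors = 2
Overall factor = 8.00 μg/mL / (0.200 μg/mL) = 40
Step-1 factor = 40 / 2 = 20
v = 3000 μL / 20 = 150 μL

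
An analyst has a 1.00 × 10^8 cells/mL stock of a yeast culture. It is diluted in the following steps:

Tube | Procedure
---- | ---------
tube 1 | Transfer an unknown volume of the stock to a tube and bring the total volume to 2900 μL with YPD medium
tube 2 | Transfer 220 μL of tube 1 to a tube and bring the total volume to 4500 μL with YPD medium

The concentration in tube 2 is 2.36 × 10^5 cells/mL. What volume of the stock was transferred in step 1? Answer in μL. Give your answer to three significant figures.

140 μL

Step 1: v brought to 2900 μL → factor = 2900 μL/v
Step 2: 220 μL brought to 4500 μL → factor 4500/220 = 20.455
Product of known-step factors = 20.455
Overall factor = 1.00 × 10^8 cells/mL / (2.36 × 10^5 cells/mL) = 423.73
Step-1 factor = 423.73 / 20.455 = 20.716
v = 2900 μL / 20.716 = 140 μL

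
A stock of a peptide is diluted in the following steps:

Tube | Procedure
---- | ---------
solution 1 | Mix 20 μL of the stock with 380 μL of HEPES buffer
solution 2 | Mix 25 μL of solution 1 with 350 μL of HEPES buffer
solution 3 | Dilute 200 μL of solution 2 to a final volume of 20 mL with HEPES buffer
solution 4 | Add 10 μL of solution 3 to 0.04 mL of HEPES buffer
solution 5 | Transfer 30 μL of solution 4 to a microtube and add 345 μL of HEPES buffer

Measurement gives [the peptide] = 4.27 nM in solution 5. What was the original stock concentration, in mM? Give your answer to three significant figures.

8.01 mM

Step 1: 20 μL + 380 μL = 400 μL total → factor 400/20 = 20
Step 2: 25 μL + 350 μL = 375 μL total → factor 375/25 = 15
Step 3: 200 μL brought to 20 mL → factor 20000/200 = 100
Step 4: 10 μL + 0.04 mL = 50 μL total → factor 50/10 = 5
Step 5: 30 μL + 345 μL = 375 μL total → factor 375/30 = 12.5
Overall dilution factor = 20 × 15 × 100 × 5 × 12.5 = 1.875 × 10^6
Stock = 4.27 nM × 1.875 × 10^6 = 8.006 × 10^6 nM = 8.01 mM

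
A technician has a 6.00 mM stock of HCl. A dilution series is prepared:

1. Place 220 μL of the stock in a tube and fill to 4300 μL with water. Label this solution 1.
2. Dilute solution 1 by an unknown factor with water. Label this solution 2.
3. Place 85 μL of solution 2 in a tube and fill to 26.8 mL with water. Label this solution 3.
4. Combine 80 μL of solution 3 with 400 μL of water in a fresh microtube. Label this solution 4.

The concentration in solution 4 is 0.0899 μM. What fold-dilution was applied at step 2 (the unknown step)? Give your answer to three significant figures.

1.81-fold

Step 1: 220 μL brought to 4300 μL → factor 4300/220 = 19.545
Step 2: unknown factor x
Step 3: 85 μL brought to 26.8 mL → factor 26800/85 = 315.29
Step 4: 80 μL + 400 μL = 480 μL total → factor 480/80 = 6
Product of known-step factors = 36975
Overall factor = 6.00 mM / (0.0899 μM) = 66741
x = 66741 / 36975 = 1.81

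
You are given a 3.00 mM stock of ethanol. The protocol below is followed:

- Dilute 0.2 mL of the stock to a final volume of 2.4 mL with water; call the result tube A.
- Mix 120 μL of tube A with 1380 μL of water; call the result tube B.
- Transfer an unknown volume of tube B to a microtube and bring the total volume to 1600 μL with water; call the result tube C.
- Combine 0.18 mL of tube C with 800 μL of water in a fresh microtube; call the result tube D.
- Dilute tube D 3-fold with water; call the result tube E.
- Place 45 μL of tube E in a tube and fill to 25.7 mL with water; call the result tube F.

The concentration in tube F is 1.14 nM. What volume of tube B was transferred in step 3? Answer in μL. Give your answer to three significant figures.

851 μL

Step 1: 0.2 mL brought to 2.4 mL → factor 2.4/0.2 = 12
Step 2: 120 μL + 1380 μL = 1500 μL total → factor 1500/120 = 12.5
Step 3: v brought to 1600 μL → factor = 1600 μL/v
Step 4: 0.18 mL + 800 μL = 0.98 mL total → factor 0.98/0.18 = 5.4444
Step 5: 3-fold → factor 3
Step 6: 45 μL brought to 25.7 mL → factor 25700/45 = 571.11
Product of known-step factors = 1.3992 × 10^6
Overall factor = 3.00 mM / (1.14 nM) = 2.6316 × 10^6
Step-3 factor = 2.6316 × 10^6 / 1.3992 × 10^6 = 1.8807
v = 1600 μL / 1.8807 = 851 μL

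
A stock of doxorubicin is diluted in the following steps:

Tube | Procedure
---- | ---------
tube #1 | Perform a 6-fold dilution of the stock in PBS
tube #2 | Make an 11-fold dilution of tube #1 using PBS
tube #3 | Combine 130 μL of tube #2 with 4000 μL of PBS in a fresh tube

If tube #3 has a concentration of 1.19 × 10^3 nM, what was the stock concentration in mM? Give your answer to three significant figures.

2.50 mM

Step 1: 6-fold → factor 6
Step 2: 11-fold → factor 11
Step 3: 130 μL + 4000 μL = 4130 μL total → factor 4130/130 = 31.769
Overall dilution factor = 6 × 11 × 31.769 = 2096.8
Stock = 1.19 × 10^3 nM × 2096.8 = 2.495 × 10^6 nM = 2.50 mM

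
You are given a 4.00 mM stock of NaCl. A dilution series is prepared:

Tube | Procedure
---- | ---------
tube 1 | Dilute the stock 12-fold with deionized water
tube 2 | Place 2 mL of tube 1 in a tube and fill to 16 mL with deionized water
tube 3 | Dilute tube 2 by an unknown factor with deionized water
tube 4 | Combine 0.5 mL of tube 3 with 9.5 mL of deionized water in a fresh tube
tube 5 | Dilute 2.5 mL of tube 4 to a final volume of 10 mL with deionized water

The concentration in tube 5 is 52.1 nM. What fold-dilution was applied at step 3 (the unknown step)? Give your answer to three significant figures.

Step 1: 12-fold → factor 12
Step 2: 2 mL brought to 16 mL → factor 16/2 = 8
Step 3: unknown factor x
Step 4: 0.5 mL + 9.5 mL = 10 mL total → factor 10/0.5 = 20
Step 5: 2.5 mL brought to 10 mL → factor 10/2.5 = 4
Product of known-step factors = 7680
Overall factor = 4.00 mM / (52.1 nM) = 76775
x = 76775 / 7680 = 10.0

10.0-fold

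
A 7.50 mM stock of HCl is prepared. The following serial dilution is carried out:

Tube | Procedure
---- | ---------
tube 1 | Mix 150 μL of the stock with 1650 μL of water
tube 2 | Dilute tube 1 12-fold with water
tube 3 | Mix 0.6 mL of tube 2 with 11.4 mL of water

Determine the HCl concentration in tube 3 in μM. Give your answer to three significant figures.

2.60 μM

Step 1: 150 μL + 1650 μL = 1800 μL total → factor 1800/150 = 12
Step 2: 12-fold → factor 12
Step 3: 0.6 mL + 11.4 mL = 12 mL total → factor 12/0.6 = 20
Overall dilution factor = 12 × 12 × 20 = 2880
Final = 7.50 mM / 2880 = 0.002604 mM = 2.60 μM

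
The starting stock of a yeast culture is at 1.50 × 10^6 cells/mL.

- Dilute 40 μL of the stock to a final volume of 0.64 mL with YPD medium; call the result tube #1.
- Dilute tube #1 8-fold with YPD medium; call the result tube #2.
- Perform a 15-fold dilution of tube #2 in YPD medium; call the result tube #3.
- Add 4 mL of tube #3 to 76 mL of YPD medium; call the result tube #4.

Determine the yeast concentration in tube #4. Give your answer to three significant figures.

Step 1: 40 μL brought to 0.64 mL → factor 640/40 = 16
Step 2: 8-fold → factor 8
Step 3: 15-fold → factor 15
Step 4: 4 mL + 76 mL = 80 mL total → factor 80/4 = 20
Overall dilution factor = 16 × 8 × 15 × 20 = 38400
Final = 1.50 × 10^6 cells/mL / 38400 = 39.1 cells/mL

39.1 cells/mL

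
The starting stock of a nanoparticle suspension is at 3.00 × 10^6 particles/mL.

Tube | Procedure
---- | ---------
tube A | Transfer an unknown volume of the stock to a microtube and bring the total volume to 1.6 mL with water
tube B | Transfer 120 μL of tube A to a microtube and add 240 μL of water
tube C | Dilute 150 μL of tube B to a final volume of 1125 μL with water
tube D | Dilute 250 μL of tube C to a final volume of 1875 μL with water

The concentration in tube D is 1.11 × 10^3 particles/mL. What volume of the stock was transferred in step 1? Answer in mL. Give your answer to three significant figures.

Step 1: v brought to 1.6 mL → factor = 1.6 mL/v
Step 2: 120 μL + 240 μL = 360 μL total → factor 360/120 = 3
Step 3: 150 μL brought to 1125 μL → factor 1125/150 = 7.5
Step 4: 250 μL brought to 1875 μL → factor 1875/250 = 7.5
Product of known-step factors = 168.75
Overall factor = 3.00 × 10^6 particles/mL / (1.11 × 10^3 particles/mL) = 2702.7
Step-1 factor = 2702.7 / 168.75 = 16.016
v = 1.6 mL / 16.016 = 0.0999 mL

0.0999 mL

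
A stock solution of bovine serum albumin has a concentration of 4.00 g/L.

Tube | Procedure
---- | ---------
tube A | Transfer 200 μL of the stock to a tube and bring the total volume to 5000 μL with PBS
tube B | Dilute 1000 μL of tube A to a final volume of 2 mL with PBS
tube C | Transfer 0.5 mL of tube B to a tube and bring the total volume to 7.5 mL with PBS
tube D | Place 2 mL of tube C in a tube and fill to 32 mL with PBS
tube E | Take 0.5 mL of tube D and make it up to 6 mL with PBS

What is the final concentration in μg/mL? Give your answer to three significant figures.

0.0278 μg/mL

Step 1: 200 μL brought to 5000 μL → factor 5000/200 = 25
Step 2: 1000 μL brought to 2 mL → factor 2000/1000 = 2
Step 3: 0.5 mL brought to 7.5 mL → factor 7.5/0.5 = 15
Step 4: 2 mL brought to 32 mL → factor 32/2 = 16
Step 5: 0.5 mL brought to 6 mL → factor 6/0.5 = 12
Overall dilution factor = 25 × 2 × 15 × 16 × 12 = 1.44 × 10^5
Final = 4.00 g/L / 1.44 × 10^5 = 2.778 × 10^-5 g/L = 0.0278 μg/mL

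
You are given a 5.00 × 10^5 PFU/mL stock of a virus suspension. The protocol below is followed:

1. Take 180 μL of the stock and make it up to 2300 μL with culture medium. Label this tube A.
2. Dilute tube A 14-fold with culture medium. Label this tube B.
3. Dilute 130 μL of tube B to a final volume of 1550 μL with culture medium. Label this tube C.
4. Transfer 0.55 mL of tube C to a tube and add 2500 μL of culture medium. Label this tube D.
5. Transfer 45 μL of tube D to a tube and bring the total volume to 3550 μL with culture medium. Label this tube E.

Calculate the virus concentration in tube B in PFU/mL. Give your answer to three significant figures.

2.80 × 10^3 PFU/mL

Step 1: 180 μL brought to 2300 μL → factor 2300/180 = 12.778
Step 2: 14-fold → factor 14
Dilution factor through tube B = 12.778 × 14 = 178.89
[tube B] = 5.00 × 10^5 PFU/mL / 178.89 = 2.80 × 10^3 PFU/mL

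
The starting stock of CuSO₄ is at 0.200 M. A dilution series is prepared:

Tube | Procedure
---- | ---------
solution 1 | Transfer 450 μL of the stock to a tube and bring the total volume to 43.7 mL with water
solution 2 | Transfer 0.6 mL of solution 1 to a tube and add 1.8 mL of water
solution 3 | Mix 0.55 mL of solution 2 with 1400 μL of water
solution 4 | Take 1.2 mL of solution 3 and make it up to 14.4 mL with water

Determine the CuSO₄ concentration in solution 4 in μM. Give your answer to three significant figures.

12.1 μM

Step 1: 450 μL brought to 43.7 mL → factor 43700/450 = 97.111
Step 2: 0.6 mL + 1.8 mL = 2.4 mL total → factor 2.4/0.6 = 4
Step 3: 0.55 mL + 1400 μL = 1.95 mL total → factor 1.95/0.55 = 3.5455
Step 4: 1.2 mL brought to 14.4 mL → factor 14.4/1.2 = 12
Overall dilution factor = 97.111 × 4 × 3.5455 × 12 = 16527
Final = 0.200 M / 16527 = 1.210 × 10^-5 M = 12.1 μM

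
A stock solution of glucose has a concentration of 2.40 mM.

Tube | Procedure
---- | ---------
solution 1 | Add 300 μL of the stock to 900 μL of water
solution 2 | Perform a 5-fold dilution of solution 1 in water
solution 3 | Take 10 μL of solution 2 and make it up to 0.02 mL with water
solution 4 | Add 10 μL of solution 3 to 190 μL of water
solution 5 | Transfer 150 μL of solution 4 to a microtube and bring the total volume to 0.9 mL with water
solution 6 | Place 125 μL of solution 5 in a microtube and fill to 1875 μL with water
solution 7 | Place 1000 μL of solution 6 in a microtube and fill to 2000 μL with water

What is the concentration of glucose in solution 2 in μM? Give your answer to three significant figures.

Step 1: 300 μL + 900 μL = 1200 μL total → factor 1200/300 = 4
Step 2: 5-fold → factor 5
Dilution factor through solution 2 = 4 × 5 = 20
[solution 2] = 2.40 mM / 20 = 0.1200 mM = 120 μM

120 μM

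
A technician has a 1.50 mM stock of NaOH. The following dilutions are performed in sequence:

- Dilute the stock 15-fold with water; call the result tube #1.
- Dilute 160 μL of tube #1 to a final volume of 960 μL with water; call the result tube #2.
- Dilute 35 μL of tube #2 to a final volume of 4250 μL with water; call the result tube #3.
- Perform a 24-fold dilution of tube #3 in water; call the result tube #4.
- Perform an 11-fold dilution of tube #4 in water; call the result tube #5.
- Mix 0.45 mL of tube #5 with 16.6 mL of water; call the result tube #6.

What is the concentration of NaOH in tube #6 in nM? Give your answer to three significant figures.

0.0137 nM

Step 1: 15-fold → factor 15
Step 2: 160 μL brought to 960 μL → factor 960/160 = 6
Step 3: 35 μL brought to 4250 μL → factor 4250/35 = 121.43
Step 4: 24-fold → factor 24
Step 5: 11-fold → factor 11
Step 6: 0.45 mL + 16.6 mL = 17.05 mL total → factor 17.05/0.45 = 37.889
Overall dilution factor = 15 × 6 × 121.43 × 24 × 11 × 37.889 = 1.0931 × 10^8
Final = 1.50 mM / 1.0931 × 10^8 = 1.372 × 10^-8 mM = 0.0137 nM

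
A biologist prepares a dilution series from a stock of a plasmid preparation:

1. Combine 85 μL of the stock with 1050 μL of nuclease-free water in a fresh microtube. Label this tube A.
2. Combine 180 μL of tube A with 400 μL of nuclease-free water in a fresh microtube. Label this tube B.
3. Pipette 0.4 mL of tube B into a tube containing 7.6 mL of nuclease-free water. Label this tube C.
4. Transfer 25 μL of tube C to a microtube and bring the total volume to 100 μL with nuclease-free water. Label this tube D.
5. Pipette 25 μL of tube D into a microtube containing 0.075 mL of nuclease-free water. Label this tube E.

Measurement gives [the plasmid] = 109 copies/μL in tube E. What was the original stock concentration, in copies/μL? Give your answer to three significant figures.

Step 1: 85 μL + 1050 μL = 1135 μL total → factor 1135/85 = 13.353
Step 2: 180 μL + 400 μL = 580 μL total → factor 580/180 = 3.2222
Step 3: 0.4 mL + 7.6 mL = 8 mL total → factor 8/0.4 = 20
Step 4: 25 μL brought to 100 μL → factor 100/25 = 4
Step 5: 25 μL + 0.075 mL = 100 μL total → factor 100/25 = 4
Overall dilution factor = 13.353 × 3.2222 × 20 × 4 × 4 = 13768
Stock = 109 copies/μL × 13768 = 1.50 × 10^6 copies/μL

1.50 × 10^6 copies/μL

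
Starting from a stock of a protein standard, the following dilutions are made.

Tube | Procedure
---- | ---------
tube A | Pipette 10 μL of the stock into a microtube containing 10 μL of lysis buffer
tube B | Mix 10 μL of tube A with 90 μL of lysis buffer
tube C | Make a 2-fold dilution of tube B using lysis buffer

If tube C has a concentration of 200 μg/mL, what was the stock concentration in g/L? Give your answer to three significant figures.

8.00 g/L

Step 1: 10 μL + 10 μL = 20 μL total → factor 20/10 = 2
Step 2: 10 μL + 90 μL = 100 μL total → factor 100/10 = 10
Step 3: 2-fold → factor 2
Overall dilution factor = 2 × 10 × 2 = 40
Stock = 200 μg/mL × 40 = 8000 μg/mL = 8.00 g/L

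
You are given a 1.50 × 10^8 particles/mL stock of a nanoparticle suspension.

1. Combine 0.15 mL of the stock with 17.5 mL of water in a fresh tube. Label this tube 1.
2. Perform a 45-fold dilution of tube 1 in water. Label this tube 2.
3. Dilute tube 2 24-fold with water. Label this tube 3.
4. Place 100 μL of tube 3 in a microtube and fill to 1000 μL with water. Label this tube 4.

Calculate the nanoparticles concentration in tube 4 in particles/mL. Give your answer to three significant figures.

Step 1: 0.15 mL + 17.5 mL = 17.65 mL total → factor 17.65/0.15 = 117.67
Step 2: 45-fold → factor 45
Step 3: 24-fold → factor 24
Step 4: 100 μL brought to 1000 μL → factor 1000/100 = 10
Dilution factor through tube 4 = 117.67 × 45 × 24 × 10 = 1.2708 × 10^6
[tube 4] = 1.50 × 10^8 particles/mL / 1.2708 × 10^6 = 118 particles/mL

118 particles/mL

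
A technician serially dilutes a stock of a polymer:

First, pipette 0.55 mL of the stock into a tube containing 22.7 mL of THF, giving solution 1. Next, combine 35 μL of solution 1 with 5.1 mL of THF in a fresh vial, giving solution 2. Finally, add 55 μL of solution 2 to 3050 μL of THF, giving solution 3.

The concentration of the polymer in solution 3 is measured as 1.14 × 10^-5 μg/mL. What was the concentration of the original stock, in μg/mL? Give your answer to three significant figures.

Step 1: 0.55 mL + 22.7 mL = 23.25 mL total → factor 23.25/0.55 = 42.273
Step 2: 35 μL + 5.1 mL = 5135 μL total → factor 5135/35 = 146.71
Step 3: 55 μL + 3050 μL = 3105 μL total → factor 3105/55 = 56.455
Overall dilution factor = 42.273 × 146.71 × 56.455 = 3.5013 × 10^5
Stock = 1.14 × 10^-5 μg/mL × 3.5013 × 10^5 = 3.99 μg/mL

3.99 μg/mL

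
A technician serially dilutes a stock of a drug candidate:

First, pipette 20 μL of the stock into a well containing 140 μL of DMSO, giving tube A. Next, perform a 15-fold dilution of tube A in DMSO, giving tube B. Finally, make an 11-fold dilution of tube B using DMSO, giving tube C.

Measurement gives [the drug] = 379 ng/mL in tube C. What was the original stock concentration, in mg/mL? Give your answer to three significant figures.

0.500 mg/mL

Step 1: 20 μL + 140 μL = 160 μL total → factor 160/20 = 8
Step 2: 15-fold → factor 15
Step 3: 11-fold → factor 11
Overall dilution factor = 8 × 15 × 11 = 1320
Stock = 379 ng/mL × 1320 = 5.003 × 10^5 ng/mL = 0.500 mg/mL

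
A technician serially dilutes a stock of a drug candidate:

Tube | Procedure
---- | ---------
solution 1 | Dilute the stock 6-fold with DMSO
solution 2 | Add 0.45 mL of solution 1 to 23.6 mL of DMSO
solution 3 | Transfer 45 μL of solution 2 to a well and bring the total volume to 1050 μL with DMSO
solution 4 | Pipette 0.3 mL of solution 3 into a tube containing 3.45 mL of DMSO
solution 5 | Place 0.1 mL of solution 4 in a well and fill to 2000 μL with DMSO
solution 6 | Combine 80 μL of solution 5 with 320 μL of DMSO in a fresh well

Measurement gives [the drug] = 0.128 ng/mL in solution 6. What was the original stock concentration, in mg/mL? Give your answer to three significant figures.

1.20 mg/mL

Step 1: 6-fold → factor 6
Step 2: 0.45 mL + 23.6 mL = 24.05 mL total → factor 24.05/0.45 = 53.444
Step 3: 45 μL brought to 1050 μL → factor 1050/45 = 23.333
Step 4: 0.3 mL + 3.45 mL = 3.75 mL total → factor 3.75/0.3 = 12.5
Step 5: 0.1 mL brought to 2000 μL → factor 2/0.1 = 20
Step 6: 80 μL + 320 μL = 400 μL total → factor 400/80 = 5
Overall dilution factor = 6 × 53.444 × 23.333 × 12.5 × 20 × 5 = 9.3528 × 10^6
Stock = 0.128 ng/mL × 9.3528 × 10^6 = 1.197 × 10^6 ng/mL = 1.20 mg/mL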